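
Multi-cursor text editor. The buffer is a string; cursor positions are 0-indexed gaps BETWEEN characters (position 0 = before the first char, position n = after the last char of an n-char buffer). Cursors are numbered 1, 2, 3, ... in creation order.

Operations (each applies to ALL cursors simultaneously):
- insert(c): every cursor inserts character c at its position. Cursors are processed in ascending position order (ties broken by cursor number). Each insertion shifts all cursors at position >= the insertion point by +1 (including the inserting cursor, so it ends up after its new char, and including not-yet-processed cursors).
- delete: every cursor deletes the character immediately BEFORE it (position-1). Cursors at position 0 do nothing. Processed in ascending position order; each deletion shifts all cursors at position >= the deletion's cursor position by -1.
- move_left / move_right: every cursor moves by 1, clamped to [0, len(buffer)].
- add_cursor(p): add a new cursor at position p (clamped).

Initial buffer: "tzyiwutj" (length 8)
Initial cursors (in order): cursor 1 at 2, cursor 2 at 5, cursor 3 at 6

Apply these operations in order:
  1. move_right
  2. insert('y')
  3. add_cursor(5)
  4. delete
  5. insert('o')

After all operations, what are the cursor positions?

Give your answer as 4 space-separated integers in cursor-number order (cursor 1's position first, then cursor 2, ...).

After op 1 (move_right): buffer="tzyiwutj" (len 8), cursors c1@3 c2@6 c3@7, authorship ........
After op 2 (insert('y')): buffer="tzyyiwuytyj" (len 11), cursors c1@4 c2@8 c3@10, authorship ...1...2.3.
After op 3 (add_cursor(5)): buffer="tzyyiwuytyj" (len 11), cursors c1@4 c4@5 c2@8 c3@10, authorship ...1...2.3.
After op 4 (delete): buffer="tzywutj" (len 7), cursors c1@3 c4@3 c2@5 c3@6, authorship .......
After op 5 (insert('o')): buffer="tzyoowuotoj" (len 11), cursors c1@5 c4@5 c2@8 c3@10, authorship ...14..2.3.

Answer: 5 8 10 5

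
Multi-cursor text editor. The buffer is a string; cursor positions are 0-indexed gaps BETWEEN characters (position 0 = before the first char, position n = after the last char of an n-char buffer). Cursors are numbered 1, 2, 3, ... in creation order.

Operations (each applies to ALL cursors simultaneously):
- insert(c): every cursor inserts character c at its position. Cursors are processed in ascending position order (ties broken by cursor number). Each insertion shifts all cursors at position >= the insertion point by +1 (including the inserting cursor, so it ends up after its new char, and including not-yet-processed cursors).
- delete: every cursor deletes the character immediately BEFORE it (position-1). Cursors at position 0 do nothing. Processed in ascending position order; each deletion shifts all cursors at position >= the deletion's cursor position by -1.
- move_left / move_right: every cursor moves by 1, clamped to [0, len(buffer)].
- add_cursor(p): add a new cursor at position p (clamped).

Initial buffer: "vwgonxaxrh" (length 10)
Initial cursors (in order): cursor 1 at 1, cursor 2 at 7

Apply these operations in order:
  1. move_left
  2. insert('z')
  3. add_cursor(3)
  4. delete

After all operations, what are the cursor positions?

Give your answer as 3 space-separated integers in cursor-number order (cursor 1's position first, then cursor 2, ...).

After op 1 (move_left): buffer="vwgonxaxrh" (len 10), cursors c1@0 c2@6, authorship ..........
After op 2 (insert('z')): buffer="zvwgonxzaxrh" (len 12), cursors c1@1 c2@8, authorship 1......2....
After op 3 (add_cursor(3)): buffer="zvwgonxzaxrh" (len 12), cursors c1@1 c3@3 c2@8, authorship 1......2....
After op 4 (delete): buffer="vgonxaxrh" (len 9), cursors c1@0 c3@1 c2@5, authorship .........

Answer: 0 5 1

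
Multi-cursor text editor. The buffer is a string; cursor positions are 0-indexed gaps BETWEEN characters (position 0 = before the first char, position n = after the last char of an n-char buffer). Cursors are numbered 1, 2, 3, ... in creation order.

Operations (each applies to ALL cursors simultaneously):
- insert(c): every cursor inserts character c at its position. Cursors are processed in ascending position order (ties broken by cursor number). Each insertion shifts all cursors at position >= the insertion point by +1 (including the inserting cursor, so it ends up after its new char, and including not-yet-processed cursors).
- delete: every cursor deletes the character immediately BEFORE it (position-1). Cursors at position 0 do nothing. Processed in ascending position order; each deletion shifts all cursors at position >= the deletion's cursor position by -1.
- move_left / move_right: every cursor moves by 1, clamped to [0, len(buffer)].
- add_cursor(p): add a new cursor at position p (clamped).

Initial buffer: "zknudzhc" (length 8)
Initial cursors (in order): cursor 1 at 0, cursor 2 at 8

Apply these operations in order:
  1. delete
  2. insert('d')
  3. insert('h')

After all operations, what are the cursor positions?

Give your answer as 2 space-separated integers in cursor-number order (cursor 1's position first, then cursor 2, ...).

After op 1 (delete): buffer="zknudzh" (len 7), cursors c1@0 c2@7, authorship .......
After op 2 (insert('d')): buffer="dzknudzhd" (len 9), cursors c1@1 c2@9, authorship 1.......2
After op 3 (insert('h')): buffer="dhzknudzhdh" (len 11), cursors c1@2 c2@11, authorship 11.......22

Answer: 2 11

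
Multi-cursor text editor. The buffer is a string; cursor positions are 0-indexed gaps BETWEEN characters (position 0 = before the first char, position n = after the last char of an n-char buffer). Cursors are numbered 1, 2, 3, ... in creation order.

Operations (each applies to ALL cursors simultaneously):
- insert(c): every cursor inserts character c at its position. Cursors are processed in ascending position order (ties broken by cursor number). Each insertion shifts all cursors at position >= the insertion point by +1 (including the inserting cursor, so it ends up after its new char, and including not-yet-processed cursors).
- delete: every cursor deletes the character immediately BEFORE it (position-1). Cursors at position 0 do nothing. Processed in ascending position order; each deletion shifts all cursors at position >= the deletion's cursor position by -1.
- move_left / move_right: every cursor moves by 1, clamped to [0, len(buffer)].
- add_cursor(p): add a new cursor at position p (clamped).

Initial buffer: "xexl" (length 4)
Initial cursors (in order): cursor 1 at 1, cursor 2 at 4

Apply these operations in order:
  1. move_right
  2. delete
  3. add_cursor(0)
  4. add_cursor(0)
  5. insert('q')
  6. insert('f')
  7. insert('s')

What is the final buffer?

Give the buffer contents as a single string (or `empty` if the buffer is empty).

After op 1 (move_right): buffer="xexl" (len 4), cursors c1@2 c2@4, authorship ....
After op 2 (delete): buffer="xx" (len 2), cursors c1@1 c2@2, authorship ..
After op 3 (add_cursor(0)): buffer="xx" (len 2), cursors c3@0 c1@1 c2@2, authorship ..
After op 4 (add_cursor(0)): buffer="xx" (len 2), cursors c3@0 c4@0 c1@1 c2@2, authorship ..
After op 5 (insert('q')): buffer="qqxqxq" (len 6), cursors c3@2 c4@2 c1@4 c2@6, authorship 34.1.2
After op 6 (insert('f')): buffer="qqffxqfxqf" (len 10), cursors c3@4 c4@4 c1@7 c2@10, authorship 3434.11.22
After op 7 (insert('s')): buffer="qqffssxqfsxqfs" (len 14), cursors c3@6 c4@6 c1@10 c2@14, authorship 343434.111.222

Answer: qqffssxqfsxqfs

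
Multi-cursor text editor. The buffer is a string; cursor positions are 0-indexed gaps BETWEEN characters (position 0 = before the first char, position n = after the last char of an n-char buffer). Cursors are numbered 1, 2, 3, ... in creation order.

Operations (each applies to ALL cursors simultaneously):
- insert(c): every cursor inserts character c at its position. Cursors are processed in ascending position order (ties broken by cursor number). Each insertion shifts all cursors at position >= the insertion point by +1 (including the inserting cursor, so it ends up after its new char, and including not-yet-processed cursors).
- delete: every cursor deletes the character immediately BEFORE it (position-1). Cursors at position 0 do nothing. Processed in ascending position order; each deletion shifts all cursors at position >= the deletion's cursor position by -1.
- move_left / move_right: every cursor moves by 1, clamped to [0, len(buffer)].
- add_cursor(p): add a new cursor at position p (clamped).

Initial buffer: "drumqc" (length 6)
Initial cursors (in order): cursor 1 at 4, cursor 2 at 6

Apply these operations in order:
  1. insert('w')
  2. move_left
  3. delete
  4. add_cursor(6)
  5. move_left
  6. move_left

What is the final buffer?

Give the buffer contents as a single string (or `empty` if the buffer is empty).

After op 1 (insert('w')): buffer="drumwqcw" (len 8), cursors c1@5 c2@8, authorship ....1..2
After op 2 (move_left): buffer="drumwqcw" (len 8), cursors c1@4 c2@7, authorship ....1..2
After op 3 (delete): buffer="druwqw" (len 6), cursors c1@3 c2@5, authorship ...1.2
After op 4 (add_cursor(6)): buffer="druwqw" (len 6), cursors c1@3 c2@5 c3@6, authorship ...1.2
After op 5 (move_left): buffer="druwqw" (len 6), cursors c1@2 c2@4 c3@5, authorship ...1.2
After op 6 (move_left): buffer="druwqw" (len 6), cursors c1@1 c2@3 c3@4, authorship ...1.2

Answer: druwqw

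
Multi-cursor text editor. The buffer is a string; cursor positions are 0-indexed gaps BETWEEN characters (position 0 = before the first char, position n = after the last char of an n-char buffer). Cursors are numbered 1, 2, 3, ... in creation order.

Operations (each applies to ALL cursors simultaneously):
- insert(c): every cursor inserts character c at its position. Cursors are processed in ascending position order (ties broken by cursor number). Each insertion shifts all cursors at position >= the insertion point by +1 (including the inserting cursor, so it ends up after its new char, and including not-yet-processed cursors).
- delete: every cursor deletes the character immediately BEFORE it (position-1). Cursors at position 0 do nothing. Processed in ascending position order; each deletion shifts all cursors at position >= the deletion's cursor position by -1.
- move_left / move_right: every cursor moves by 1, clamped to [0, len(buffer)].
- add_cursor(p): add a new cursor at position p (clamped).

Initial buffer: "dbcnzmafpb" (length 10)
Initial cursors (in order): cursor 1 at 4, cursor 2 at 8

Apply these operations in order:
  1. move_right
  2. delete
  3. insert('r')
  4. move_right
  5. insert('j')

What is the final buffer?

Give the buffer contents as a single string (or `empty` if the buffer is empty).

After op 1 (move_right): buffer="dbcnzmafpb" (len 10), cursors c1@5 c2@9, authorship ..........
After op 2 (delete): buffer="dbcnmafb" (len 8), cursors c1@4 c2@7, authorship ........
After op 3 (insert('r')): buffer="dbcnrmafrb" (len 10), cursors c1@5 c2@9, authorship ....1...2.
After op 4 (move_right): buffer="dbcnrmafrb" (len 10), cursors c1@6 c2@10, authorship ....1...2.
After op 5 (insert('j')): buffer="dbcnrmjafrbj" (len 12), cursors c1@7 c2@12, authorship ....1.1..2.2

Answer: dbcnrmjafrbj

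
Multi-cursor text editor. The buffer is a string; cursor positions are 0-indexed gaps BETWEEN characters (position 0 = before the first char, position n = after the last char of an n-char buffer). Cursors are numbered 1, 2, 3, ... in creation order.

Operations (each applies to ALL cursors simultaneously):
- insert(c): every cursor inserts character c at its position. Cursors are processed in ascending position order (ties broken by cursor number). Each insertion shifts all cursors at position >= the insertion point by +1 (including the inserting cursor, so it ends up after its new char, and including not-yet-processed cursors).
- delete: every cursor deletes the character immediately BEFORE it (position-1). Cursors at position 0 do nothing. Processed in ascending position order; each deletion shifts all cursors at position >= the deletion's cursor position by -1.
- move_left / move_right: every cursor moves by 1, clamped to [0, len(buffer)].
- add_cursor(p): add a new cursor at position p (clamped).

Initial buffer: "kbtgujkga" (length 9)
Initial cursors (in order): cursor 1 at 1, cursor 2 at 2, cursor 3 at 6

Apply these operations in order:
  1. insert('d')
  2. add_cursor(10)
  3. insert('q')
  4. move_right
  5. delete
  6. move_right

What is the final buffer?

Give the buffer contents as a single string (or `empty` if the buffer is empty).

After op 1 (insert('d')): buffer="kdbdtgujdkga" (len 12), cursors c1@2 c2@4 c3@9, authorship .1.2....3...
After op 2 (add_cursor(10)): buffer="kdbdtgujdkga" (len 12), cursors c1@2 c2@4 c3@9 c4@10, authorship .1.2....3...
After op 3 (insert('q')): buffer="kdqbdqtgujdqkqga" (len 16), cursors c1@3 c2@6 c3@12 c4@14, authorship .11.22....33.4..
After op 4 (move_right): buffer="kdqbdqtgujdqkqga" (len 16), cursors c1@4 c2@7 c3@13 c4@15, authorship .11.22....33.4..
After op 5 (delete): buffer="kdqdqgujdqqa" (len 12), cursors c1@3 c2@5 c3@10 c4@11, authorship .1122...334.
After op 6 (move_right): buffer="kdqdqgujdqqa" (len 12), cursors c1@4 c2@6 c3@11 c4@12, authorship .1122...334.

Answer: kdqdqgujdqqa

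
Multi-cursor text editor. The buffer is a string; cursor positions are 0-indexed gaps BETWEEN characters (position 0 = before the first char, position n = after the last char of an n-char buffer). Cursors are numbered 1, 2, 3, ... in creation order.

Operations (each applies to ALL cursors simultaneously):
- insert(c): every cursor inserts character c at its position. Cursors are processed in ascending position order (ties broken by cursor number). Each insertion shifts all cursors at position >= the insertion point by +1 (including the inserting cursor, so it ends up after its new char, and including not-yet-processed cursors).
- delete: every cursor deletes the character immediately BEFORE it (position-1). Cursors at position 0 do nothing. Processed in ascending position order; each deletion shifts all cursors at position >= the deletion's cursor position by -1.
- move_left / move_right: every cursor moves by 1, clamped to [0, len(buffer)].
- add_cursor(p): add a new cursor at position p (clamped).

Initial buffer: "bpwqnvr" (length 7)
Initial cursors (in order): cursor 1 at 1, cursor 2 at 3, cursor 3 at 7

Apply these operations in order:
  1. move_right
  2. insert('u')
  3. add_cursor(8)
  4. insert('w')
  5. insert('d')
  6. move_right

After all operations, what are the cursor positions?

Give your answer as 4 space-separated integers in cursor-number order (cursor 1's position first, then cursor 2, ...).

After op 1 (move_right): buffer="bpwqnvr" (len 7), cursors c1@2 c2@4 c3@7, authorship .......
After op 2 (insert('u')): buffer="bpuwqunvru" (len 10), cursors c1@3 c2@6 c3@10, authorship ..1..2...3
After op 3 (add_cursor(8)): buffer="bpuwqunvru" (len 10), cursors c1@3 c2@6 c4@8 c3@10, authorship ..1..2...3
After op 4 (insert('w')): buffer="bpuwwquwnvwruw" (len 14), cursors c1@4 c2@8 c4@11 c3@14, authorship ..11..22..4.33
After op 5 (insert('d')): buffer="bpuwdwquwdnvwdruwd" (len 18), cursors c1@5 c2@10 c4@14 c3@18, authorship ..111..222..44.333
After op 6 (move_right): buffer="bpuwdwquwdnvwdruwd" (len 18), cursors c1@6 c2@11 c4@15 c3@18, authorship ..111..222..44.333

Answer: 6 11 18 15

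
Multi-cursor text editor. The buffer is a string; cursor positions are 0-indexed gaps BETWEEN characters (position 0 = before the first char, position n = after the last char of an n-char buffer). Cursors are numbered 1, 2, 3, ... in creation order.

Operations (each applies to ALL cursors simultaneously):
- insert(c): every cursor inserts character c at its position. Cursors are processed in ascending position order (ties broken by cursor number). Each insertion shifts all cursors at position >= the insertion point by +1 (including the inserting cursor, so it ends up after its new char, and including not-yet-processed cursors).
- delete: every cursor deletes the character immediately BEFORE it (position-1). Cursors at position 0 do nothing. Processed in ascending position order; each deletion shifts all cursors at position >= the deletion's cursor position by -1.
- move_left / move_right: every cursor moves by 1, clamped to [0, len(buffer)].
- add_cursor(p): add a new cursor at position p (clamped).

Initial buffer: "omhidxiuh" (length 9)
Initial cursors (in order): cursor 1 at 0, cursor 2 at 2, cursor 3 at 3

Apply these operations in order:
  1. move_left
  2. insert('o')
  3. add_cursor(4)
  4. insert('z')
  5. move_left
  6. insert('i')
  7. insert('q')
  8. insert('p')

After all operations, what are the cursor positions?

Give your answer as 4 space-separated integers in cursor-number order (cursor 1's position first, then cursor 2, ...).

Answer: 4 10 20 15

Derivation:
After op 1 (move_left): buffer="omhidxiuh" (len 9), cursors c1@0 c2@1 c3@2, authorship .........
After op 2 (insert('o')): buffer="ooomohidxiuh" (len 12), cursors c1@1 c2@3 c3@5, authorship 1.2.3.......
After op 3 (add_cursor(4)): buffer="ooomohidxiuh" (len 12), cursors c1@1 c2@3 c4@4 c3@5, authorship 1.2.3.......
After op 4 (insert('z')): buffer="ozoozmzozhidxiuh" (len 16), cursors c1@2 c2@5 c4@7 c3@9, authorship 11.22.433.......
After op 5 (move_left): buffer="ozoozmzozhidxiuh" (len 16), cursors c1@1 c2@4 c4@6 c3@8, authorship 11.22.433.......
After op 6 (insert('i')): buffer="oizooizmizoizhidxiuh" (len 20), cursors c1@2 c2@6 c4@9 c3@12, authorship 111.222.44333.......
After op 7 (insert('q')): buffer="oiqzooiqzmiqzoiqzhidxiuh" (len 24), cursors c1@3 c2@8 c4@12 c3@16, authorship 1111.2222.4443333.......
After op 8 (insert('p')): buffer="oiqpzooiqpzmiqpzoiqpzhidxiuh" (len 28), cursors c1@4 c2@10 c4@15 c3@20, authorship 11111.22222.444433333.......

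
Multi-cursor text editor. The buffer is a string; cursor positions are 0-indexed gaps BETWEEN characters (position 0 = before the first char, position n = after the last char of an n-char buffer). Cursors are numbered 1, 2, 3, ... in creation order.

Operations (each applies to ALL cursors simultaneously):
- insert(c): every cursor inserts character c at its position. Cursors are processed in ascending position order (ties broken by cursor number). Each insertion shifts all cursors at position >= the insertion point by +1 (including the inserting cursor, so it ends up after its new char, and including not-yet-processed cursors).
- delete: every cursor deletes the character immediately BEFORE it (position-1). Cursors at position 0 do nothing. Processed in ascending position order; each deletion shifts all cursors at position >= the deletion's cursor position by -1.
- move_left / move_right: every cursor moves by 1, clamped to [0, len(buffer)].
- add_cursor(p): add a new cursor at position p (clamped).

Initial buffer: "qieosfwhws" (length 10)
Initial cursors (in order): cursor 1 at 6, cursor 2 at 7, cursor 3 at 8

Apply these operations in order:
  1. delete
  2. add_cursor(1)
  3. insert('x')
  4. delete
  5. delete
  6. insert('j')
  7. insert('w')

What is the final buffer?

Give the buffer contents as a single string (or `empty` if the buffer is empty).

After op 1 (delete): buffer="qieosws" (len 7), cursors c1@5 c2@5 c3@5, authorship .......
After op 2 (add_cursor(1)): buffer="qieosws" (len 7), cursors c4@1 c1@5 c2@5 c3@5, authorship .......
After op 3 (insert('x')): buffer="qxieosxxxws" (len 11), cursors c4@2 c1@9 c2@9 c3@9, authorship .4....123..
After op 4 (delete): buffer="qieosws" (len 7), cursors c4@1 c1@5 c2@5 c3@5, authorship .......
After op 5 (delete): buffer="iws" (len 3), cursors c4@0 c1@1 c2@1 c3@1, authorship ...
After op 6 (insert('j')): buffer="jijjjws" (len 7), cursors c4@1 c1@5 c2@5 c3@5, authorship 4.123..
After op 7 (insert('w')): buffer="jwijjjwwwws" (len 11), cursors c4@2 c1@9 c2@9 c3@9, authorship 44.123123..

Answer: jwijjjwwwws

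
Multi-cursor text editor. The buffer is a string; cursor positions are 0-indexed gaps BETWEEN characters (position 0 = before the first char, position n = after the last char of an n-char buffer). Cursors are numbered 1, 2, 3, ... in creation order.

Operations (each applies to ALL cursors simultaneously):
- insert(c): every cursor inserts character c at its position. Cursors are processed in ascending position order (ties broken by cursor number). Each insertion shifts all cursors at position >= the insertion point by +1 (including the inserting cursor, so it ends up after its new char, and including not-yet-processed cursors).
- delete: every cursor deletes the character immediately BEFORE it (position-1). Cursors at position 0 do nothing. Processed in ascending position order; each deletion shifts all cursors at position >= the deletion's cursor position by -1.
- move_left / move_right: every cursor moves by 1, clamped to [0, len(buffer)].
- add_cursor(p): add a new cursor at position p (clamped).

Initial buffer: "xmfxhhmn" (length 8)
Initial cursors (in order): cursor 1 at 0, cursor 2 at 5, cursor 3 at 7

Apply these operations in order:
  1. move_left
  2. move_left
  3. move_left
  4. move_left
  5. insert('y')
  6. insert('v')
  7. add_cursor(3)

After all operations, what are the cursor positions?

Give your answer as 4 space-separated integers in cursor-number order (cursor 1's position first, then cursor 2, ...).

After op 1 (move_left): buffer="xmfxhhmn" (len 8), cursors c1@0 c2@4 c3@6, authorship ........
After op 2 (move_left): buffer="xmfxhhmn" (len 8), cursors c1@0 c2@3 c3@5, authorship ........
After op 3 (move_left): buffer="xmfxhhmn" (len 8), cursors c1@0 c2@2 c3@4, authorship ........
After op 4 (move_left): buffer="xmfxhhmn" (len 8), cursors c1@0 c2@1 c3@3, authorship ........
After op 5 (insert('y')): buffer="yxymfyxhhmn" (len 11), cursors c1@1 c2@3 c3@6, authorship 1.2..3.....
After op 6 (insert('v')): buffer="yvxyvmfyvxhhmn" (len 14), cursors c1@2 c2@5 c3@9, authorship 11.22..33.....
After op 7 (add_cursor(3)): buffer="yvxyvmfyvxhhmn" (len 14), cursors c1@2 c4@3 c2@5 c3@9, authorship 11.22..33.....

Answer: 2 5 9 3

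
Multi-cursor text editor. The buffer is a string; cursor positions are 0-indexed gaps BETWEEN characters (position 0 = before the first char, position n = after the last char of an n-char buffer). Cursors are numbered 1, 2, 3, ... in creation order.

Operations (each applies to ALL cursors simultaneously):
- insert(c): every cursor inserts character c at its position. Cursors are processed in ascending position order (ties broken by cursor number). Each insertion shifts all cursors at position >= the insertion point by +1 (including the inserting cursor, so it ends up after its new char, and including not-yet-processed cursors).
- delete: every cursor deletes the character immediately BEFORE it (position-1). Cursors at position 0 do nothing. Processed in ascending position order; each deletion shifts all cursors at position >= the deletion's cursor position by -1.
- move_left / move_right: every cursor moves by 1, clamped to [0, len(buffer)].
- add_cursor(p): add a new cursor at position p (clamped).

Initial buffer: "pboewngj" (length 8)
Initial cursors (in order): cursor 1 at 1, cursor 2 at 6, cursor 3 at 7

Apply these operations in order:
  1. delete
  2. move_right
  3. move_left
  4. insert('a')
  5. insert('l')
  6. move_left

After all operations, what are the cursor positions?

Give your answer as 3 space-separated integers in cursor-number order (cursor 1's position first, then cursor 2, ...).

Answer: 1 9 9

Derivation:
After op 1 (delete): buffer="boewj" (len 5), cursors c1@0 c2@4 c3@4, authorship .....
After op 2 (move_right): buffer="boewj" (len 5), cursors c1@1 c2@5 c3@5, authorship .....
After op 3 (move_left): buffer="boewj" (len 5), cursors c1@0 c2@4 c3@4, authorship .....
After op 4 (insert('a')): buffer="aboewaaj" (len 8), cursors c1@1 c2@7 c3@7, authorship 1....23.
After op 5 (insert('l')): buffer="alboewaallj" (len 11), cursors c1@2 c2@10 c3@10, authorship 11....2323.
After op 6 (move_left): buffer="alboewaallj" (len 11), cursors c1@1 c2@9 c3@9, authorship 11....2323.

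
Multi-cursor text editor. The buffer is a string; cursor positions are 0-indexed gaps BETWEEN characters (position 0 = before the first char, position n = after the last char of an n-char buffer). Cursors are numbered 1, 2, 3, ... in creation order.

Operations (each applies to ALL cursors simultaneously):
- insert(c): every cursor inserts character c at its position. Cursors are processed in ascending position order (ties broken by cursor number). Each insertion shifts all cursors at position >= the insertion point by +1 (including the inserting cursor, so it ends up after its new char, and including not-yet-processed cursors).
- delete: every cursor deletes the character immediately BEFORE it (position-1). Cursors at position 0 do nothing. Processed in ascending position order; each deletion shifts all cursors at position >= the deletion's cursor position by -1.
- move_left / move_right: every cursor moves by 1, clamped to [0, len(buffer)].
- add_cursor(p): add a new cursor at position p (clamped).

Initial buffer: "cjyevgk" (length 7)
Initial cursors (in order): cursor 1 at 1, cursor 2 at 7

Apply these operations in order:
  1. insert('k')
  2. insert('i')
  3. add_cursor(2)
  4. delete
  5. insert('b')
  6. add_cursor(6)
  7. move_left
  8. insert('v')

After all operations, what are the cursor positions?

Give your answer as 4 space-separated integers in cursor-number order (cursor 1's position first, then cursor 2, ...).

Answer: 4 14 4 8

Derivation:
After op 1 (insert('k')): buffer="ckjyevgkk" (len 9), cursors c1@2 c2@9, authorship .1......2
After op 2 (insert('i')): buffer="ckijyevgkki" (len 11), cursors c1@3 c2@11, authorship .11......22
After op 3 (add_cursor(2)): buffer="ckijyevgkki" (len 11), cursors c3@2 c1@3 c2@11, authorship .11......22
After op 4 (delete): buffer="cjyevgkk" (len 8), cursors c1@1 c3@1 c2@8, authorship .......2
After op 5 (insert('b')): buffer="cbbjyevgkkb" (len 11), cursors c1@3 c3@3 c2@11, authorship .13......22
After op 6 (add_cursor(6)): buffer="cbbjyevgkkb" (len 11), cursors c1@3 c3@3 c4@6 c2@11, authorship .13......22
After op 7 (move_left): buffer="cbbjyevgkkb" (len 11), cursors c1@2 c3@2 c4@5 c2@10, authorship .13......22
After op 8 (insert('v')): buffer="cbvvbjyvevgkkvb" (len 15), cursors c1@4 c3@4 c4@8 c2@14, authorship .1133..4....222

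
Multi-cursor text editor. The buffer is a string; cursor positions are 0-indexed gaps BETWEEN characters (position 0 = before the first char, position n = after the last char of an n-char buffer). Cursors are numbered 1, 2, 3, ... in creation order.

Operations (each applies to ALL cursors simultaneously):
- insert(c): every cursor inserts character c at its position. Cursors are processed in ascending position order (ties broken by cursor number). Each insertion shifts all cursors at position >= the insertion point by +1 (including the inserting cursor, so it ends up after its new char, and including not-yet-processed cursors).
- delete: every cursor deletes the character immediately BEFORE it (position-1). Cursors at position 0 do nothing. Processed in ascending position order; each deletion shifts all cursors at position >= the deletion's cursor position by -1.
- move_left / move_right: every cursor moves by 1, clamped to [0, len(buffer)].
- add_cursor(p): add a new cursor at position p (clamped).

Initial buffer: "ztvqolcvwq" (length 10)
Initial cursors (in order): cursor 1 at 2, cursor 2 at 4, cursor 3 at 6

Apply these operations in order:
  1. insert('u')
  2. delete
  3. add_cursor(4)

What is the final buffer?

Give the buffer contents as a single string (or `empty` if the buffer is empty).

Answer: ztvqolcvwq

Derivation:
After op 1 (insert('u')): buffer="ztuvquolucvwq" (len 13), cursors c1@3 c2@6 c3@9, authorship ..1..2..3....
After op 2 (delete): buffer="ztvqolcvwq" (len 10), cursors c1@2 c2@4 c3@6, authorship ..........
After op 3 (add_cursor(4)): buffer="ztvqolcvwq" (len 10), cursors c1@2 c2@4 c4@4 c3@6, authorship ..........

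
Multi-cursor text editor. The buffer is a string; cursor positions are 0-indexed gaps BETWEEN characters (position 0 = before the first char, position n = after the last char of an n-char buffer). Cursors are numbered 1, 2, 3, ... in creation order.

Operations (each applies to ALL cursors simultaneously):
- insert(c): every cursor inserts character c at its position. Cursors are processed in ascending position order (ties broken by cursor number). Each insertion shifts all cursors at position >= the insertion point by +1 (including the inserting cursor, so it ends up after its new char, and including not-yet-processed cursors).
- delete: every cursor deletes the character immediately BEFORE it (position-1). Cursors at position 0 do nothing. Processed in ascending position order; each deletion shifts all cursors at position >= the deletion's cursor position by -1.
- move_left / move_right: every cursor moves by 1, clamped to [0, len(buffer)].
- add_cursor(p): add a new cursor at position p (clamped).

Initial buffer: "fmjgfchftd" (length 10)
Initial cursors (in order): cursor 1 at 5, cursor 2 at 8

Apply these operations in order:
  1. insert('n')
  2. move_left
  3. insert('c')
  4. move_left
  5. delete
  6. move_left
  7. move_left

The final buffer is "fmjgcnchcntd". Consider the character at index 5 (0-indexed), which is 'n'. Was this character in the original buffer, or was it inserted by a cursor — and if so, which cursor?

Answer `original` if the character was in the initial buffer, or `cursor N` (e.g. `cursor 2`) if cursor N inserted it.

After op 1 (insert('n')): buffer="fmjgfnchfntd" (len 12), cursors c1@6 c2@10, authorship .....1...2..
After op 2 (move_left): buffer="fmjgfnchfntd" (len 12), cursors c1@5 c2@9, authorship .....1...2..
After op 3 (insert('c')): buffer="fmjgfcnchfcntd" (len 14), cursors c1@6 c2@11, authorship .....11...22..
After op 4 (move_left): buffer="fmjgfcnchfcntd" (len 14), cursors c1@5 c2@10, authorship .....11...22..
After op 5 (delete): buffer="fmjgcnchcntd" (len 12), cursors c1@4 c2@8, authorship ....11..22..
After op 6 (move_left): buffer="fmjgcnchcntd" (len 12), cursors c1@3 c2@7, authorship ....11..22..
After op 7 (move_left): buffer="fmjgcnchcntd" (len 12), cursors c1@2 c2@6, authorship ....11..22..
Authorship (.=original, N=cursor N): . . . . 1 1 . . 2 2 . .
Index 5: author = 1

Answer: cursor 1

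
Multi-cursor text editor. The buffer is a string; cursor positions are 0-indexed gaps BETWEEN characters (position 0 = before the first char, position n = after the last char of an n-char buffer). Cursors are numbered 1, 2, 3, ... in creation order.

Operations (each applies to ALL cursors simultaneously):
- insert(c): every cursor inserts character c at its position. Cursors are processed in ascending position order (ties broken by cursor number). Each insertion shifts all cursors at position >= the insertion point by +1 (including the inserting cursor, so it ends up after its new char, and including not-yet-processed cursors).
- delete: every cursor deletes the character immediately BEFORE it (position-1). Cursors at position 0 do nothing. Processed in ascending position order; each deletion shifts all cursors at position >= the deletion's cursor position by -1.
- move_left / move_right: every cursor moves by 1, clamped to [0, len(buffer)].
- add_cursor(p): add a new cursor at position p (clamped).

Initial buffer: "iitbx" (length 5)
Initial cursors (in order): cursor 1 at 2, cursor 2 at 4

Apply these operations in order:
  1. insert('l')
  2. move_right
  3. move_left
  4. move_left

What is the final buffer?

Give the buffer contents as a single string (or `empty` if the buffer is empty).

Answer: iiltblx

Derivation:
After op 1 (insert('l')): buffer="iiltblx" (len 7), cursors c1@3 c2@6, authorship ..1..2.
After op 2 (move_right): buffer="iiltblx" (len 7), cursors c1@4 c2@7, authorship ..1..2.
After op 3 (move_left): buffer="iiltblx" (len 7), cursors c1@3 c2@6, authorship ..1..2.
After op 4 (move_left): buffer="iiltblx" (len 7), cursors c1@2 c2@5, authorship ..1..2.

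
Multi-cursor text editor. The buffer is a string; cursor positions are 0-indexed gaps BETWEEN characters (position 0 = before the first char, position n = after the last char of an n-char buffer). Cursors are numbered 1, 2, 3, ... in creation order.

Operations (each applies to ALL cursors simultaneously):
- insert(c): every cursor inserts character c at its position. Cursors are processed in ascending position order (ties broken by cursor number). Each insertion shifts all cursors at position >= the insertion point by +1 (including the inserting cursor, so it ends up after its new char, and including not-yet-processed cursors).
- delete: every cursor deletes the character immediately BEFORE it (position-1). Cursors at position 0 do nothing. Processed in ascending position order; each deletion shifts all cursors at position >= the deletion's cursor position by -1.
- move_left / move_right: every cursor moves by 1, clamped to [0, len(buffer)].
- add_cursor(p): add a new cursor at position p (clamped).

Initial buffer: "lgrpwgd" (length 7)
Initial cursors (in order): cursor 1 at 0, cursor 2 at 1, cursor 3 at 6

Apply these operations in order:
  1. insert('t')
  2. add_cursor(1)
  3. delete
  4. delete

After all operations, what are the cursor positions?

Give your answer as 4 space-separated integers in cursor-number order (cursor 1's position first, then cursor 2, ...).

Answer: 0 0 4 0

Derivation:
After op 1 (insert('t')): buffer="tltgrpwgtd" (len 10), cursors c1@1 c2@3 c3@9, authorship 1.2.....3.
After op 2 (add_cursor(1)): buffer="tltgrpwgtd" (len 10), cursors c1@1 c4@1 c2@3 c3@9, authorship 1.2.....3.
After op 3 (delete): buffer="lgrpwgd" (len 7), cursors c1@0 c4@0 c2@1 c3@6, authorship .......
After op 4 (delete): buffer="grpwd" (len 5), cursors c1@0 c2@0 c4@0 c3@4, authorship .....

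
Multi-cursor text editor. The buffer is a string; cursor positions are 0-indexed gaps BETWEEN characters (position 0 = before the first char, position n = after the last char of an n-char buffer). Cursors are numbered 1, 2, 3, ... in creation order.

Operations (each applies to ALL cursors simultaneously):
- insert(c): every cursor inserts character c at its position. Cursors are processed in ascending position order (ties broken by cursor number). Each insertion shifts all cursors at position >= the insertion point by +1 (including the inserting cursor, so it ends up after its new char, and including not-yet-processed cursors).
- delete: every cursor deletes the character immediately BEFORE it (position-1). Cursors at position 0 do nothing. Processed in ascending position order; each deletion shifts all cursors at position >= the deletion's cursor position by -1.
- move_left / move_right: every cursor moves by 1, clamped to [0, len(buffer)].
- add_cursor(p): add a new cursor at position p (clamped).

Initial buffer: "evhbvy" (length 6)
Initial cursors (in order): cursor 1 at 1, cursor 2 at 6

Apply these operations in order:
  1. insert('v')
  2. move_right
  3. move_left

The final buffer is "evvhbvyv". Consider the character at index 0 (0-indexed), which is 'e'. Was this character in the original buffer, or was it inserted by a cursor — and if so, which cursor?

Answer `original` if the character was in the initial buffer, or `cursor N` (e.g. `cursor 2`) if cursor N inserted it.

After op 1 (insert('v')): buffer="evvhbvyv" (len 8), cursors c1@2 c2@8, authorship .1.....2
After op 2 (move_right): buffer="evvhbvyv" (len 8), cursors c1@3 c2@8, authorship .1.....2
After op 3 (move_left): buffer="evvhbvyv" (len 8), cursors c1@2 c2@7, authorship .1.....2
Authorship (.=original, N=cursor N): . 1 . . . . . 2
Index 0: author = original

Answer: original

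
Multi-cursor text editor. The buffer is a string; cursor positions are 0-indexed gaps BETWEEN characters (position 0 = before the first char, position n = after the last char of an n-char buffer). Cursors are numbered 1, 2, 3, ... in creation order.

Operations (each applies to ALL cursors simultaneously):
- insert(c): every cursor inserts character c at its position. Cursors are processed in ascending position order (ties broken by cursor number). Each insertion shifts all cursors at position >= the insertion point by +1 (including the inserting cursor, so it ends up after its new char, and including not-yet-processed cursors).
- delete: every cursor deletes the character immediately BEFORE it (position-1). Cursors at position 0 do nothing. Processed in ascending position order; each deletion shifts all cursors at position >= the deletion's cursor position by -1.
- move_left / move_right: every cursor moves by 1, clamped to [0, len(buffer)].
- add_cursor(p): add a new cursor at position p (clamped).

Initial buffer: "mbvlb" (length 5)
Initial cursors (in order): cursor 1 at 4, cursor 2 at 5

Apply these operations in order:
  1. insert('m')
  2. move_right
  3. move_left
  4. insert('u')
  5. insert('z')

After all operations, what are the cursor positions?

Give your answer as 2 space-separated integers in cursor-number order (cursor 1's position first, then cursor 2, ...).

Answer: 7 10

Derivation:
After op 1 (insert('m')): buffer="mbvlmbm" (len 7), cursors c1@5 c2@7, authorship ....1.2
After op 2 (move_right): buffer="mbvlmbm" (len 7), cursors c1@6 c2@7, authorship ....1.2
After op 3 (move_left): buffer="mbvlmbm" (len 7), cursors c1@5 c2@6, authorship ....1.2
After op 4 (insert('u')): buffer="mbvlmubum" (len 9), cursors c1@6 c2@8, authorship ....11.22
After op 5 (insert('z')): buffer="mbvlmuzbuzm" (len 11), cursors c1@7 c2@10, authorship ....111.222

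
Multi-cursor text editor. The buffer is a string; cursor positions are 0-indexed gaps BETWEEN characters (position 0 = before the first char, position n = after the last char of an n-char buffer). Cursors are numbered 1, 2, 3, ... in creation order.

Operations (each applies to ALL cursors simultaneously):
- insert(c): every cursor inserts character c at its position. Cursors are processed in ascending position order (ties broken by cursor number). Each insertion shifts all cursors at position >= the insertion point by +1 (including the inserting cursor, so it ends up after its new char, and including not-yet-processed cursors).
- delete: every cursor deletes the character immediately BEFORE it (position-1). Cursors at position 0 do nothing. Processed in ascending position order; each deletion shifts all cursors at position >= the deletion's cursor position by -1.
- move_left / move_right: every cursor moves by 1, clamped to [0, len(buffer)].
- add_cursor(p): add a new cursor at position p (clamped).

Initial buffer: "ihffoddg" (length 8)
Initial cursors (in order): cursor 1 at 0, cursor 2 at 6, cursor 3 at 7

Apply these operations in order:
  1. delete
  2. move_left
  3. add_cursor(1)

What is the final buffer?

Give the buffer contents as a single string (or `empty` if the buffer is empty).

Answer: ihffog

Derivation:
After op 1 (delete): buffer="ihffog" (len 6), cursors c1@0 c2@5 c3@5, authorship ......
After op 2 (move_left): buffer="ihffog" (len 6), cursors c1@0 c2@4 c3@4, authorship ......
After op 3 (add_cursor(1)): buffer="ihffog" (len 6), cursors c1@0 c4@1 c2@4 c3@4, authorship ......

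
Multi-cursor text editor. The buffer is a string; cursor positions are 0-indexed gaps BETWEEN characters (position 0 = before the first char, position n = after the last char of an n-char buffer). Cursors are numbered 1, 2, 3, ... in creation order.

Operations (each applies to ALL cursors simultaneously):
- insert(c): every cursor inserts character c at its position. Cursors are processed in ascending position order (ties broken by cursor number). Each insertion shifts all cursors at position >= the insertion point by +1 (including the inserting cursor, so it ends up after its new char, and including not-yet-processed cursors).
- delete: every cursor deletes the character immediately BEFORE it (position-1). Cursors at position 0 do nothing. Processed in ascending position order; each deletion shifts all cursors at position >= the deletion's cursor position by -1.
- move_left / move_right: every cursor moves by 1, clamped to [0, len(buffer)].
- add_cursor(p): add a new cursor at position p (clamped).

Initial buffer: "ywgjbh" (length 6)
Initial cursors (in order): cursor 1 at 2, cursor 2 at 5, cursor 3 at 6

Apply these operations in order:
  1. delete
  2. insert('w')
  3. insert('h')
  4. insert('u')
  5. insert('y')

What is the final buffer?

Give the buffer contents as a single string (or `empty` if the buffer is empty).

After op 1 (delete): buffer="ygj" (len 3), cursors c1@1 c2@3 c3@3, authorship ...
After op 2 (insert('w')): buffer="ywgjww" (len 6), cursors c1@2 c2@6 c3@6, authorship .1..23
After op 3 (insert('h')): buffer="ywhgjwwhh" (len 9), cursors c1@3 c2@9 c3@9, authorship .11..2323
After op 4 (insert('u')): buffer="ywhugjwwhhuu" (len 12), cursors c1@4 c2@12 c3@12, authorship .111..232323
After op 5 (insert('y')): buffer="ywhuygjwwhhuuyy" (len 15), cursors c1@5 c2@15 c3@15, authorship .1111..23232323

Answer: ywhuygjwwhhuuyy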